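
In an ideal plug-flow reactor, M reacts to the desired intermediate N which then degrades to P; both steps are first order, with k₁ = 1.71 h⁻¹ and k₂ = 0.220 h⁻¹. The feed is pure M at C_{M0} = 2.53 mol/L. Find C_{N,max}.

1.87 mol/L

For a first-order series the maximum intermediate yield is C_{N,max}/C_{M0} = (k₁/k₂)^[k₂/(k₂−k₁)].
= (1.71/0.220)^(0.220/(0.220−1.71)) = (7.773)^(-0.1477) = 0.7388.
C_{N,max} = 0.7388×2.53 = 1.87 mol/L.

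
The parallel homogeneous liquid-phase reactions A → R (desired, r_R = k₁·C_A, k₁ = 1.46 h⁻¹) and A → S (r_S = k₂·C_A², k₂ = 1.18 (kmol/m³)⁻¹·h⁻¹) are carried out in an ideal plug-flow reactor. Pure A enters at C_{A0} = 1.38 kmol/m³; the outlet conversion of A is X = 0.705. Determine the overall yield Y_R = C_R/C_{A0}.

0.417

C_A = C_{A0}(1−X) = 0.4071 kmol/m³.
Along a PFR/batch, dC_R/dC_A = −r_R/(r_R+r_S) = −k₁/(k₁+k₂·C_A).
Integrating from C_{A0} to C_A: C_R = (1.46/1.18)·ln[(1.46+1.18·1.38)/(1.46+1.18·0.407)] = 1.237·ln(3.088/1.940) = 0.5751 kmol/m³.
Y_R = C_R/C_{A0} = 0.5751/1.38 = 0.417.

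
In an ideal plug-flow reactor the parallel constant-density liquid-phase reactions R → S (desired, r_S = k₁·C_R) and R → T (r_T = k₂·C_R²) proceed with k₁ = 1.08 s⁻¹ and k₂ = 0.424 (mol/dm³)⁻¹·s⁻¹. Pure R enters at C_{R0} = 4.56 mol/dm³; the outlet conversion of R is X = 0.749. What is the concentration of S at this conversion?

1.67 mol/dm³

C_R = C_{R0}(1−X) = 1.145 mol/dm³.
Along a PFR/batch, dC_S/dC_R = −r_S/(r_S+r_T) = −k₁/(k₁+k₂·C_R).
Integrating from C_{R0} to C_R: C_S = (1.08/0.424)·ln[(1.08+0.424·4.56)/(1.08+0.424·1.14)] = 2.547·ln(3.013/1.565) = 1.668 mol/dm³.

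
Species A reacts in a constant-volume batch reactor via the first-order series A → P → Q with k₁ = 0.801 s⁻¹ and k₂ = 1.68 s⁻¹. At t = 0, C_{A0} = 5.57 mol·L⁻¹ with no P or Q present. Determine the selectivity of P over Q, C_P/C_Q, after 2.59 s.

The intermediate concentration in a first-order A→B→C sequence is C_P = k₁C_{A0}(e^(−k₁t) − e^(−k₂t))/(k₂−k₁).
e^(−k₁t) = e^(−0.801×2.59) = e^(−2.075) = 0.1256; e^(−k₂t) = e^(−4.351) = 0.01289.
C_P = 0.801×5.57/(1.68−0.801) × (0.1256−0.01289) = 5.076×0.1127 = 0.5721 mol·L⁻¹.
C_A = C_{A0}e^(−k₁t) = 0.6996 mol·L⁻¹, so C_Q = C_{A0}−C_A−C_P = 4.298 mol·L⁻¹; C_P/C_Q = 0.133.

0.133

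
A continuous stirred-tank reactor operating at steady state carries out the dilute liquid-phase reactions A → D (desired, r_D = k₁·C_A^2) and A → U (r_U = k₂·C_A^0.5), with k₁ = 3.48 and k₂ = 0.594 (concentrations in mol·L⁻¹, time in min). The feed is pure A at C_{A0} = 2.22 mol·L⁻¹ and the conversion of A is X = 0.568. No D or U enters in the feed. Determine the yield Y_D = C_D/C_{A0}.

0.481

Exit C_A = C_{A0}(1−X) = 2.22×0.432 = 0.9590 mol·L⁻¹.
A CSTR operates uniformly at the exit composition, giving r_D = 3.201 and r_U = 0.5817 (each k·C_A^n at C_A = 0.9590).
Fraction of consumed A going to D: r_D/(r_D+r_U) = 0.8462.
C_D = 0.8462·C_{A0}·X = 0.8462×2.22×0.568 = 1.07 mol·L⁻¹; Y_D = C_D/C_{A0} = 0.481.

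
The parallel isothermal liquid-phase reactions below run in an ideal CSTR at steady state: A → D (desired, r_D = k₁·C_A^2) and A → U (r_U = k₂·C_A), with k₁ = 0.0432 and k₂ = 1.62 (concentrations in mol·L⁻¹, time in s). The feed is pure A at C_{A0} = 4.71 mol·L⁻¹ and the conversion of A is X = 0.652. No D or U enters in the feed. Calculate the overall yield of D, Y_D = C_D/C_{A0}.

Exit C_A = C_{A0}(1−X) = 4.71×0.348 = 1.639 mol·L⁻¹.
A CSTR operates uniformly at the exit composition, giving r_D = 0.1161 and r_U = 2.655 (each k·C_A^n at C_A = 1.639).
Fraction of consumed A going to D: r_D/(r_D+r_U) = 0.04188.
C_D = 0.04188·C_{A0}·X = 0.04188×4.71×0.652 = 0.129 mol·L⁻¹; Y_D = C_D/C_{A0} = 0.0273.

0.0273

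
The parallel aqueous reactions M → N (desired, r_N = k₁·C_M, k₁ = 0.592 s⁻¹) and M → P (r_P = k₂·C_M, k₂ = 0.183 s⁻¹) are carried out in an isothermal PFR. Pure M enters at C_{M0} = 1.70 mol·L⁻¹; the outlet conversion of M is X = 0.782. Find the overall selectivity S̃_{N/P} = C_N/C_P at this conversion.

3.23

C_M = C_{M0}(1−X) = 0.3706 mol·L⁻¹.
Both paths are first order in M, so the instantaneous fraction to N is constant: dC_N/d(−C_M) = k₁/(k₁+k₂) = 0.7639.
C_N = 0.7639·(C_{M0}−C_M) = 0.7639×1.329 = 1.02 mol·L⁻¹.
C_P = (C_{M0}−C_M)−C_N = 0.3139 mol·L⁻¹; S̃_{N/P} = 1.015/0.3139 = 3.23.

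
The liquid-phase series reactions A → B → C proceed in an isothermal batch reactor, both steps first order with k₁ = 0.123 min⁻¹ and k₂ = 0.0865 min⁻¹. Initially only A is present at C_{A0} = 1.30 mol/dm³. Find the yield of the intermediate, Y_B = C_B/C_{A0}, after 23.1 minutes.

0.260

The intermediate concentration in a first-order A→B→C sequence is C_B = k₁C_{A0}(e^(−k₁t) − e^(−k₂t))/(k₂−k₁).
e^(−k₁t) = e^(−0.123×23.1) = e^(−2.841) = 0.05835; e^(−k₂t) = e^(−1.998) = 0.1356.
C_B = 0.123×1.30/(0.0865−0.123) × (0.05835−0.1356) = (-4.381)×(-0.07724) = 0.3384 mol/dm³.
Y_B = C_B/C_{A0} = 0.3384/1.30 = 0.260.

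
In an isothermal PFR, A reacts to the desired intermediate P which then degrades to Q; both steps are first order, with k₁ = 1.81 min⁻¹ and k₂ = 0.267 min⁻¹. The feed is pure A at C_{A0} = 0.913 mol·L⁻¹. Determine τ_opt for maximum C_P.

1.24 min

Setting dC_P/dτ = 0 gives τ_opt = ln(k₂/k₁)/(k₂−k₁).
= ln(0.267/1.81)/(0.267−1.81) = ln(0.1475)/-1.543 = -1.914/-1.543 = 1.24 min.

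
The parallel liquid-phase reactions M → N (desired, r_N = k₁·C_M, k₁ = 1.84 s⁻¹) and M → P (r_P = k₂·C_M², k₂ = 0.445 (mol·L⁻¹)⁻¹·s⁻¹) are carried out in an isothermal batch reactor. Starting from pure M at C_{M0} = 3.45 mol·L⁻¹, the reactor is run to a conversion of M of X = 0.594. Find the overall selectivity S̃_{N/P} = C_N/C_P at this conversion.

C_M = C_{M0}(1−X) = 1.401 mol·L⁻¹.
Along a PFR/batch, dC_N/dC_M = −r_N/(r_N+r_P) = −k₁/(k₁+k₂·C_M).
Integrating from C_{M0} to C_M: C_N = (1.84/0.445)·ln[(1.84+0.445·3.45)/(1.84+0.445·1.40)] = 4.135·ln(3.375/2.463) = 1.302 mol·L⁻¹.
C_P = (C_{M0}−C_M)−C_N = 0.7470 mol·L⁻¹; S̃_{N/P} = 1.302/0.7470 = 1.74.

1.74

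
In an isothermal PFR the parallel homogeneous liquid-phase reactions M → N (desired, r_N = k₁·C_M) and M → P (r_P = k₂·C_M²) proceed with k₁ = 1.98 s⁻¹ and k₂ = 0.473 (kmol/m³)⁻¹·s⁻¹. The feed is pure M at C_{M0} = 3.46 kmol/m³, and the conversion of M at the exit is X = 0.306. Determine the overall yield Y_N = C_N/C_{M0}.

C_M = C_{M0}(1−X) = 2.401 kmol/m³.
Along a PFR/batch, dC_N/dC_M = −r_N/(r_N+r_P) = −k₁/(k₁+k₂·C_M).
Integrating from C_{M0} to C_M: C_N = (1.98/0.473)·ln[(1.98+0.473·3.46)/(1.98+0.473·2.40)] = 4.186·ln(3.617/3.116) = 0.6239 kmol/m³.
Y_N = C_N/C_{M0} = 0.6239/3.46 = 0.180.

0.180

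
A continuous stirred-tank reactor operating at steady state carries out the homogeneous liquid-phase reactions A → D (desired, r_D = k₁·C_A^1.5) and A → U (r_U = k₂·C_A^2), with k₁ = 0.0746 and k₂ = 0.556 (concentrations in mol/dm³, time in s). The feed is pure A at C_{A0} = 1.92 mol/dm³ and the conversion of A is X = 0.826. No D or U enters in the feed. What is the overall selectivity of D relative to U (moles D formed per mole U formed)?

0.232

Exit C_A = C_{A0}(1−X) = 1.92×0.174 = 0.3341 mol/dm³.
A CSTR operates uniformly at the exit composition, giving r_D = 0.01441 and r_U = 0.06205 (each k·C_A^n at C_A = 0.3341).
Overall selectivity = C_D/C_U = r_Dτ/(r_Uτ) = r_D/r_U = 0.232.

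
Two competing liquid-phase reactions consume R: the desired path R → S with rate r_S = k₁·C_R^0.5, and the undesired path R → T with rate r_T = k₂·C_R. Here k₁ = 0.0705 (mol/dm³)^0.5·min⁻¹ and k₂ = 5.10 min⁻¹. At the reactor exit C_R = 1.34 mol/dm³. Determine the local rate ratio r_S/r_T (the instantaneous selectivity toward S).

0.0119

S_{S/T} = r_S/r_T = (k₁·C_R^0.5)/(k₂·C_R) = (k₁/k₂)·C_R^-0.5.
= (0.0705×1.340^0.5) / (5.10×1.340) = 0.08161/6.834 = 0.0119.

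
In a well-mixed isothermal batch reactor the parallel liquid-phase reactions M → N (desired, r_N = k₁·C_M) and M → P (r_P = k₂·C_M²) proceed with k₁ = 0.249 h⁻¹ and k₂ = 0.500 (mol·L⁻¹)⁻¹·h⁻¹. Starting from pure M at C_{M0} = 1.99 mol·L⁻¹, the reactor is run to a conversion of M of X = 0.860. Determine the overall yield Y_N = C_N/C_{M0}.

0.291

C_M = C_{M0}(1−X) = 0.2786 mol·L⁻¹.
Along a PFR/batch, dC_N/dC_M = −r_N/(r_N+r_P) = −k₁/(k₁+k₂·C_M).
Integrating from C_{M0} to C_M: C_N = (0.249/0.500)·ln[(0.249+0.500·1.99)/(0.249+0.500·0.279)] = 0.4980·ln(1.244/0.3883) = 0.5798 mol·L⁻¹.
Y_N = C_N/C_{M0} = 0.5798/1.99 = 0.291.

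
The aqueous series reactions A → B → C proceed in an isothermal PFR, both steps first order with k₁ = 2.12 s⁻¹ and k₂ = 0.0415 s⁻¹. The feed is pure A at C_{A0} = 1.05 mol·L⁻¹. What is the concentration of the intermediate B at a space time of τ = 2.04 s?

The intermediate concentration in a first-order A→B→C sequence is C_B = k₁C_{A0}(e^(−k₁τ) − e^(−k₂τ))/(k₂−k₁).
e^(−k₁τ) = e^(−2.12×2.04) = e^(−4.325) = 0.01324; e^(−k₂τ) = e^(−0.08466) = 0.9188.
C_B = 2.12×1.05/(0.0415−2.12) × (0.01324−0.9188) = (-1.071)×(-0.9056) = 0.9699 mol·L⁻¹.

0.970 mol·L⁻¹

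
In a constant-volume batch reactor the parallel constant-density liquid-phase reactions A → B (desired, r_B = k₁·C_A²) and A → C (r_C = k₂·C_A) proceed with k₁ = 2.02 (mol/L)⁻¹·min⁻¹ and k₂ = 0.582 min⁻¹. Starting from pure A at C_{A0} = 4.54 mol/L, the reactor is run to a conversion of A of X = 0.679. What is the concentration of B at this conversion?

2.79 mol/L

C_A = C_{A0}(1−X) = 1.457 mol/L.
Along a PFR/batch, dC_C/dC_A = −r_C/(r_B+r_C) = −k₂/(k₂+k₁·C_A).
Integrating from C_{A0} to C_A: C_C = (0.582/2.02)·ln[(0.582+2.02·4.54)/(0.582+2.02·1.46)] = 0.2881·ln(9.753/3.526) = 0.2931 mol/L.
Then C_B = (C_{A0}−C_A) − C_C = 3.083 − 0.2931 = 2.790 mol/L.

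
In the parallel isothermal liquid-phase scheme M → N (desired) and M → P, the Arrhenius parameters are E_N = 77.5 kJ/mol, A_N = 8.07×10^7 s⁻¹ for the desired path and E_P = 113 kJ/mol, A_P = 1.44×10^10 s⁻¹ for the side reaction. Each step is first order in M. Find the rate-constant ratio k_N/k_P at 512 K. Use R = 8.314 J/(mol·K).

23.5

Since both paths have the same order in M, the concentration cancels and S_{N/P} = k_N/k_P = (A_N/A_P)·exp[(E_P−E_N)/(RT)].
(E_P−E_N)/(RT) = (113−77.5)×10³/(8.314×512) = 35500/4257 = 8.340.
k_N/k_P = (8.07×10^7/1.44×10^10)·exp(8.340) = 0.005604 × 4187 = 23.5.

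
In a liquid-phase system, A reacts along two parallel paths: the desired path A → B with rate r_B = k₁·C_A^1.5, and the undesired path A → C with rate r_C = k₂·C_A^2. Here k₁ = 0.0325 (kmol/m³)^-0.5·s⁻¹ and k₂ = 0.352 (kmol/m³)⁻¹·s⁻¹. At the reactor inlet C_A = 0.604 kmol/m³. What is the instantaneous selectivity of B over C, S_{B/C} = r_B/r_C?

0.119

S_{B/C} = r_B/r_C = (k₁·C_A^1.5)/(k₂·C_A^2) = (k₁/k₂)·C_A^-0.5.
= (0.0325×0.6040^1.5) / (0.352×0.6040^2) = 0.01526/0.1284 = 0.119.
The undesired path is higher order in A, so low C_A (CSTR or dilute feed) favours B.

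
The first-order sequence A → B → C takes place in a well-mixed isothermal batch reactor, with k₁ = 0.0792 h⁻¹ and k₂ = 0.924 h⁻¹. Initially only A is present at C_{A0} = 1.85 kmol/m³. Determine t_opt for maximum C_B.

2.91 h

Setting dC_B/dt = 0 gives t_opt = ln(k₂/k₁)/(k₂−k₁).
= ln(0.924/0.0792)/(0.924−0.0792) = ln(11.67)/0.8448 = 2.457/0.8448 = 2.91 h.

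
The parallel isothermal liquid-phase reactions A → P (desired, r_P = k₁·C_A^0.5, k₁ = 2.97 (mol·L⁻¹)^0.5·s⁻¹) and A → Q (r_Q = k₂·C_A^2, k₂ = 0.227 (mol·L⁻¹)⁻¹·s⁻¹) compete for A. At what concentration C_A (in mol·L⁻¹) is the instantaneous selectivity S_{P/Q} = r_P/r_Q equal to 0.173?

17.9 mol·L⁻¹

S_{P/Q} = (k₁/k₂)·C_A^-1.5 ⇒ C_A = (S·k₂/k₁)^(1/(-1.5)).
= (0.173×0.227/2.97)^(-0.6667) = (0.01322)^(-0.6667) = 17.9 mol·L⁻¹.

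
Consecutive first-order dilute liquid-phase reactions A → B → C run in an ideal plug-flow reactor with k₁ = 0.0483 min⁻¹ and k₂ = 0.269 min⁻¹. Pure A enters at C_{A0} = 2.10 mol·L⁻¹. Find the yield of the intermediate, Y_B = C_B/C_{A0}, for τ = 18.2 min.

The intermediate concentration in a first-order A→B→C sequence is C_B = k₁C_{A0}(e^(−k₁τ) − e^(−k₂τ))/(k₂−k₁).
e^(−k₁τ) = e^(−0.0483×18.2) = e^(−0.8791) = 0.4152; e^(−k₂τ) = e^(−4.896) = 0.007478.
C_B = 0.0483×2.10/(0.269−0.0483) × (0.4152−0.007478) = 0.4596×0.4077 = 0.1874 mol·L⁻¹.
Y_B = C_B/C_{A0} = 0.1874/2.10 = 0.0892.

0.0892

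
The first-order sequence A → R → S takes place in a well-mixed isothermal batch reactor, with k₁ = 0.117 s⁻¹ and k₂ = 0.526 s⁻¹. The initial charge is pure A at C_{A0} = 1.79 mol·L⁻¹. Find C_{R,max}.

0.259 mol·L⁻¹

At the optimum, C_{R,max}/C_{A0} = (k₁/k₂)^[k₂/(k₂−k₁)].
= (0.117/0.526)^(0.526/(0.526−0.117)) = (0.2224)^(1.286) = 0.1447.
C_{R,max} = 0.1447×1.79 = 0.259 mol·L⁻¹.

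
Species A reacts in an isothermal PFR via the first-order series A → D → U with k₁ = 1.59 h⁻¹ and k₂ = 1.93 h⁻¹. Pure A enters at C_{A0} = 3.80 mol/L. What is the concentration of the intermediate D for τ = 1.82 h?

0.454 mol/L

The intermediate concentration in a first-order A→B→C sequence is C_D = k₁C_{A0}(e^(−k₁τ) − e^(−k₂τ))/(k₂−k₁).
e^(−k₁τ) = e^(−1.59×1.82) = e^(−2.894) = 0.05537; e^(−k₂τ) = e^(−3.513) = 0.02982.
C_D = 1.59×3.80/(1.93−1.59) × (0.05537−0.02982) = 17.77×0.02555 = 0.4540 mol/L.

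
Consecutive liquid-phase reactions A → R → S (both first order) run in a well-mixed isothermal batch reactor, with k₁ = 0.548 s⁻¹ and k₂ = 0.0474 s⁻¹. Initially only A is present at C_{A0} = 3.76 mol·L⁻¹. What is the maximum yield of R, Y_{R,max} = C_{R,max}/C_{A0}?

Evaluating C_R at t_opt = ln(k₂/k₁)/(k₂−k₁) gives C_{R,max}/C_{A0} = (k₁/k₂)^[k₂/(k₂−k₁)].
= (0.548/0.0474)^(0.0474/(0.0474−0.548)) = (11.56)^(-0.09469) = 0.7931.

0.793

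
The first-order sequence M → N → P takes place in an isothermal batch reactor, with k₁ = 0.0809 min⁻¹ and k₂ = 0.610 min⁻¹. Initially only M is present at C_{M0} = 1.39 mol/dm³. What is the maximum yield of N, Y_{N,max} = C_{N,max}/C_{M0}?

At the optimum, C_{N,max}/C_{M0} = (k₁/k₂)^[k₂/(k₂−k₁)].
= (0.0809/0.610)^(0.610/(0.610−0.0809)) = (0.1326)^(1.153) = 0.09738.

0.0974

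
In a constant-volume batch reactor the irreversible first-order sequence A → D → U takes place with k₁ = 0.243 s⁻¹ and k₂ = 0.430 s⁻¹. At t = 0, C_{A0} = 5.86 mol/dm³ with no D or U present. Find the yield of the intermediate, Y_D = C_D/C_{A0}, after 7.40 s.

Solving the coupled first-order balances gives C_D(t) = [k₁/(k₂−k₁)]·C_{A0}·(e^(−k₁t) − e^(−k₂t)).
e^(−k₁t) = e^(−0.243×7.40) = e^(−1.798) = 0.1656; e^(−k₂t) = e^(−3.182) = 0.04150.
C_D = 0.243×5.86/(0.430−0.243) × (0.1656−0.04150) = 7.615×0.1241 = 0.9450 mol/dm³.
Y_D = C_D/C_{A0} = 0.9450/5.86 = 0.161.

0.161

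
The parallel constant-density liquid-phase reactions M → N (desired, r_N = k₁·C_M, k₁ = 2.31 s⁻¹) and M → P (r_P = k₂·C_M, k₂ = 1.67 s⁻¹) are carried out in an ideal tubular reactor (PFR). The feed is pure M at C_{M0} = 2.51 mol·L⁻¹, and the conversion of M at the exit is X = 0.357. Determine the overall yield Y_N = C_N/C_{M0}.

0.207

C_M = C_{M0}(1−X) = 1.614 mol·L⁻¹.
Both paths are first order in M, so the instantaneous fraction to N is constant: dC_N/d(−C_M) = k₁/(k₁+k₂) = 0.5804.
C_N = 0.5804·(C_{M0}−C_M) = 0.5804×0.8961 = 0.520 mol·L⁻¹.
Y_N = C_N/C_{M0} = 0.5201/2.51 = 0.207.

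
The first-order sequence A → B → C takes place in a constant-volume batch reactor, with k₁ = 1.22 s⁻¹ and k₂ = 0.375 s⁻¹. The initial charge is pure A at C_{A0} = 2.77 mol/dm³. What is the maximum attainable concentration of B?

At the optimum, C_{B,max}/C_{A0} = (k₁/k₂)^[k₂/(k₂−k₁)].
= (1.22/0.375)^(0.375/(0.375−1.22)) = (3.253)^(-0.4438) = 0.5924.
C_{B,max} = 0.5924×2.77 = 1.64 mol/dm³.

1.64 mol/dm³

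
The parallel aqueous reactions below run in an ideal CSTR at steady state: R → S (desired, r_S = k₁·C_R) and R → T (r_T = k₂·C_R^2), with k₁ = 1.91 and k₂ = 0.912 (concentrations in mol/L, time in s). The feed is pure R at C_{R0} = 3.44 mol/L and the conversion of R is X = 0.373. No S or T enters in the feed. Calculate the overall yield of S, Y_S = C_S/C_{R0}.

0.184

Exit C_R = C_{R0}(1−X) = 3.44×0.627 = 2.157 mol/L.
A CSTR operates uniformly at the exit composition, giving r_S = 4.120 and r_T = 4.243 (each k·C_R^n at C_R = 2.157).
Fraction of consumed R going to S: r_S/(r_S+r_T) = 0.4926.
C_S = 0.4926·C_{R0}·X = 0.4926×3.44×0.373 = 0.632 mol/L; Y_S = C_S/C_{R0} = 0.184.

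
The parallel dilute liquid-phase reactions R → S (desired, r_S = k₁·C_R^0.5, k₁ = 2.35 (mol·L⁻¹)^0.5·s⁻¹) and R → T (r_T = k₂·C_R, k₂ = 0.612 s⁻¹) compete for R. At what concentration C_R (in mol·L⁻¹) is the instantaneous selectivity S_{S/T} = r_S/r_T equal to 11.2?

S_{S/T} = (k₁/k₂)·C_R^-0.5 ⇒ C_R = (S·k₂/k₁)^(-2).
= (11.2×0.612/2.35)^(-2) = (2.917)^(-2) = 0.118 mol·L⁻¹.

0.118 mol·L⁻¹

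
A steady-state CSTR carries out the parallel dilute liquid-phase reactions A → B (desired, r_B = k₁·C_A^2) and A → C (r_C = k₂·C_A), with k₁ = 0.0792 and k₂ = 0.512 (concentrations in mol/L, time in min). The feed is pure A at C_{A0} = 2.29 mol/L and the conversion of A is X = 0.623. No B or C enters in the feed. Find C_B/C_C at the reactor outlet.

Exit C_A = C_{A0}(1−X) = 2.29×0.377 = 0.8633 mol/L.
A CSTR operates uniformly at the exit composition, giving r_B = 0.05903 and r_C = 0.4420 (each k·C_A^n at C_A = 0.8633).
Overall selectivity = C_B/C_C = r_Bτ/(r_Cτ) = r_B/r_C = 0.134.

0.134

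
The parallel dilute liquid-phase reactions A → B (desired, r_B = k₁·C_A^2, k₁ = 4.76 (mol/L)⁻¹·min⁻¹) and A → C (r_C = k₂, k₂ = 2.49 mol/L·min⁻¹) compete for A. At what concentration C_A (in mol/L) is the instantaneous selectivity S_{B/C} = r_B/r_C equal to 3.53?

S_{B/C} = (k₁/k₂)·C_A^2 ⇒ C_A = (S·k₂/k₁)^(0.5).
= (3.53×2.49/4.76)^(0.5) = (1.847)^(0.5) = 1.36 mol/L.

1.36 mol/L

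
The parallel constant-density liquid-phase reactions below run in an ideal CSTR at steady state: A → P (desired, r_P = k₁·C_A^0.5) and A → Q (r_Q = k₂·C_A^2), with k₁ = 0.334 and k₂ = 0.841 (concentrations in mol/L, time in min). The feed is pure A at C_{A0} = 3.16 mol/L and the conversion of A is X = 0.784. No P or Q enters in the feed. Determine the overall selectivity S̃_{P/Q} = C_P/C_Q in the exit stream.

Exit C_A = C_{A0}(1−X) = 3.16×0.216 = 0.6826 mol/L.
A CSTR operates uniformly at the exit composition, giving r_P = 0.2759 and r_Q = 0.3918 (each k·C_A^n at C_A = 0.6826).
Overall selectivity = C_P/C_Q = r_Pτ/(r_Qτ) = r_P/r_Q = 0.704.

0.704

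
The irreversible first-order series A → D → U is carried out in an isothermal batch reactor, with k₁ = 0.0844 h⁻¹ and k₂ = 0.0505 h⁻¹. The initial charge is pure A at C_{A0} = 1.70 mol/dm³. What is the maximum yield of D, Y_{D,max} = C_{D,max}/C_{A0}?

0.465

For a first-order series the maximum intermediate yield is C_{D,max}/C_{A0} = (k₁/k₂)^[k₂/(k₂−k₁)].
= (0.0844/0.0505)^(0.0505/(0.0505−0.0844)) = (1.671)^(-1.490) = 0.4653.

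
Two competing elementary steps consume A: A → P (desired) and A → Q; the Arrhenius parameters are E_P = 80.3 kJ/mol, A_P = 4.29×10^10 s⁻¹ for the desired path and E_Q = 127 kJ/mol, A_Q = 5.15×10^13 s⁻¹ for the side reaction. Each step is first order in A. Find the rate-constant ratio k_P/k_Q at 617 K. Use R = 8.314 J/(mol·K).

Since both paths have the same order in A, the concentration cancels and S_{P/Q} = k_P/k_Q = (A_P/A_Q)·exp[(E_Q−E_P)/(RT)].
(E_Q−E_P)/(RT) = (127−80.3)×10³/(8.314×617) = 46700/5130 = 9.104.
k_P/k_Q = (4.29×10^10/5.15×10^13)·exp(9.104) = 8.330×10^-4 × 8989 = 7.49.
Since E_P < E_Q, lowering the temperature improves selectivity toward P.

7.49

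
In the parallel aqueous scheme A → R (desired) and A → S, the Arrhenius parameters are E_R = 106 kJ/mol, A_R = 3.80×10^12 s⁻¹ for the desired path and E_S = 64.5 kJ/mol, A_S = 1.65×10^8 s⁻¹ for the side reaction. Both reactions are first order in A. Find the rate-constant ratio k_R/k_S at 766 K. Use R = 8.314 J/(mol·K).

Since both paths have the same order in A, the concentration cancels and S_{R/S} = k_R/k_S = (A_R/A_S)·exp[(E_S−E_R)/(RT)].
(E_S−E_R)/(RT) = (64.5−106)×10³/(8.314×766) = -41500/6369 = -6.516.
k_R/k_S = (3.80×10^12/1.65×10^8)·exp(-6.516) = 23030 × 0.001479 = 34.1.

34.1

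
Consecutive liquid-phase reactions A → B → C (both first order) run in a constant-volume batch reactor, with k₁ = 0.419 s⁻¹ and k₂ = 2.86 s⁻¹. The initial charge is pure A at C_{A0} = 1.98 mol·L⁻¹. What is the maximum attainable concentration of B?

0.209 mol·L⁻¹

Evaluating C_B at t_opt = ln(k₂/k₁)/(k₂−k₁) gives C_{B,max}/C_{A0} = (k₁/k₂)^[k₂/(k₂−k₁)].
= (0.419/2.86)^(2.86/(2.86−0.419)) = (0.1465)^(1.172) = 0.1054.
C_{B,max} = 0.1054×1.98 = 0.209 mol·L⁻¹.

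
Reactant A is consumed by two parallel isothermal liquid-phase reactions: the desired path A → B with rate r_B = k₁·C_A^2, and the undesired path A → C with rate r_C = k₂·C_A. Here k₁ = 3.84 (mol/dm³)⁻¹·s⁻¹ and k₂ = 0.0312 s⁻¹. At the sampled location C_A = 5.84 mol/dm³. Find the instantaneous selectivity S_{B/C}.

S_{B/C} = r_B/r_C = (k₁·C_A^2)/(k₂·C_A) = (k₁/k₂)·C_A.
= (3.84×5.840^2) / (0.0312×5.840) = 131.0/0.1822 = 719.

719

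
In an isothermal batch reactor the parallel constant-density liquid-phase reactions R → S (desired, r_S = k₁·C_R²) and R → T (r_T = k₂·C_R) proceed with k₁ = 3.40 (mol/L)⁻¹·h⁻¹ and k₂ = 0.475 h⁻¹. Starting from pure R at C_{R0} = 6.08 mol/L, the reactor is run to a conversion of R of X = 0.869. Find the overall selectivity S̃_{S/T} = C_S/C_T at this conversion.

19.0

C_R = C_{R0}(1−X) = 0.7965 mol/L.
Along a PFR/batch, dC_T/dC_R = −r_T/(r_S+r_T) = −k₂/(k₂+k₁·C_R).
Integrating from C_{R0} to C_R: C_T = (0.475/3.40)·ln[(0.475+3.40·6.08)/(0.475+3.40·0.796)] = 0.1397·ln(21.15/3.183) = 0.2646 mol/L.
Then C_S = (C_{R0}−C_R) − C_T = 5.284 − 0.2646 = 5.019 mol/L.
S̃_{S/T} = C_S/C_T = 5.019/0.2646 = 19.0.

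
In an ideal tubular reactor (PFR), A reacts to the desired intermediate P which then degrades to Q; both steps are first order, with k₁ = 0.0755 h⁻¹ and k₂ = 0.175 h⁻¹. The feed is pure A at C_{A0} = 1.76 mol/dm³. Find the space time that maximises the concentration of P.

Setting dC_P/dτ = 0 gives τ_opt = ln(k₂/k₁)/(k₂−k₁).
= ln(0.175/0.0755)/(0.175−0.0755) = ln(2.318)/0.09950 = 0.8407/0.09950 = 8.45 h.

8.45 h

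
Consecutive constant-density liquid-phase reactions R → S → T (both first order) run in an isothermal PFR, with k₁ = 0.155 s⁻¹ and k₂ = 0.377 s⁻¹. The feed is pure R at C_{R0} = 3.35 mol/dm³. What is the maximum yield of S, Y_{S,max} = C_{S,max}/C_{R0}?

At the optimum, C_{S,max}/C_{R0} = (k₁/k₂)^[k₂/(k₂−k₁)].
= (0.155/0.377)^(0.377/(0.377−0.155)) = (0.4111)^(1.698) = 0.2210.

0.221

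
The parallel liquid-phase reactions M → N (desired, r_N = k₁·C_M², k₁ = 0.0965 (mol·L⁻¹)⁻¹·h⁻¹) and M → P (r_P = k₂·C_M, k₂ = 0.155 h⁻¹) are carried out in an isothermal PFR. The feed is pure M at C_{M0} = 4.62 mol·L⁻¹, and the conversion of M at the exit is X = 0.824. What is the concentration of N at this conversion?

C_M = C_{M0}(1−X) = 0.8131 mol·L⁻¹.
Along a PFR/batch, dC_P/dC_M = −r_P/(r_N+r_P) = −k₂/(k₂+k₁·C_M).
Integrating from C_{M0} to C_M: C_P = (0.155/0.0965)·ln[(0.155+0.0965·4.62)/(0.155+0.0965·0.813)] = 1.606·ln(0.6008/0.2335) = 1.518 mol·L⁻¹.
Then C_N = (C_{M0}−C_M) − C_P = 3.807 − 1.518 = 2.289 mol·L⁻¹.

2.29 mol·L⁻¹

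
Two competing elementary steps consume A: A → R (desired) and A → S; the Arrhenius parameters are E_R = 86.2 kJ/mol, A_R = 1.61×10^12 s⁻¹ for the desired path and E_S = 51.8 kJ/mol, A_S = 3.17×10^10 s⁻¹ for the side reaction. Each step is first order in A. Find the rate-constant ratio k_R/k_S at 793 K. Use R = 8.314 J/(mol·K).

With equal orders, S_{R/S} = k_R/k_S = (A_R/A_S)·exp[(E_S−E_R)/(RT)].
(E_S−E_R)/(RT) = (51.8−86.2)×10³/(8.314×793) = -34400/6593 = -5.218.
k_R/k_S = (1.61×10^12/3.17×10^10)·exp(-5.218) = 50.79 × 0.005420 = 0.275.

0.275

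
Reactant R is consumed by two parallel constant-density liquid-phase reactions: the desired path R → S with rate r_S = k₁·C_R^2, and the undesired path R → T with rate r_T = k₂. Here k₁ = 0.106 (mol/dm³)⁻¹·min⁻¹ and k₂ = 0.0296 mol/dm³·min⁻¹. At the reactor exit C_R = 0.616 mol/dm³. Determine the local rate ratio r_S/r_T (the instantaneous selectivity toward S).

S_{S/T} = r_S/r_T = (k₁·C_R^2)/(k₂) = (k₁/k₂)·C_R^2.
= (0.106×0.6160^2) / (0.0296) = 0.04022/0.02960 = 1.36.
Since the desired path is higher order in R, keeping C_R high (PFR or concentrated feed) favours S.

1.36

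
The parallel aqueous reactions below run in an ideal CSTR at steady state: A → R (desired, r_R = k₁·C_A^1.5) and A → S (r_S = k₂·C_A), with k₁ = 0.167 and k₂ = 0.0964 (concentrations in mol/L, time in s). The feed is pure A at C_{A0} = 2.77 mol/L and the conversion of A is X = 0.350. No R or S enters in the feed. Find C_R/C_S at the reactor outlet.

Exit C_A = C_{A0}(1−X) = 2.77×0.650 = 1.800 mol/L.
A CSTR operates uniformly at the exit composition, giving r_R = 0.4035 and r_S = 0.1736 (each k·C_A^n at C_A = 1.800).
Overall selectivity = C_R/C_S = r_Rτ/(r_Sτ) = r_R/r_S = 2.32.

2.32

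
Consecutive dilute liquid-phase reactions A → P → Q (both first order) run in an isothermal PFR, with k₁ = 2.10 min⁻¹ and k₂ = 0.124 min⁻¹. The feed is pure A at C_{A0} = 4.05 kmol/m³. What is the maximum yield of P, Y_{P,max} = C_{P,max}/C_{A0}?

0.837

At the optimum, C_{P,max}/C_{A0} = (k₁/k₂)^[k₂/(k₂−k₁)].
= (2.10/0.124)^(0.124/(0.124−2.10)) = (16.94)^(-0.06275) = 0.8373.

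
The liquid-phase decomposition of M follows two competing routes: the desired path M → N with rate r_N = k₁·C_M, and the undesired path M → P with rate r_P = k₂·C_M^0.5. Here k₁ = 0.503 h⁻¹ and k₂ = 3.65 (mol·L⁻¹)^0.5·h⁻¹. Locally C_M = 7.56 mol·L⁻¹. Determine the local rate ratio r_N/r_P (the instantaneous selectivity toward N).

0.379

S_{N/P} = r_N/r_P = (k₁·C_M)/(k₂·C_M^0.5) = (k₁/k₂)·C_M^0.5.
= (0.503×7.560) / (3.65×7.560^0.5) = 3.803/10.04 = 0.379.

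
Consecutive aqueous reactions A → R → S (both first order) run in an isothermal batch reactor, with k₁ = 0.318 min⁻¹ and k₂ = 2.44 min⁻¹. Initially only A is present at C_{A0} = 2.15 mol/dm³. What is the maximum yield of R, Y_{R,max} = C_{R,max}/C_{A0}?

For a first-order series the maximum intermediate yield is C_{R,max}/C_{A0} = (k₁/k₂)^[k₂/(k₂−k₁)].
= (0.318/2.44)^(2.44/(2.44−0.318)) = (0.1303)^(1.150) = 0.09603.

0.0960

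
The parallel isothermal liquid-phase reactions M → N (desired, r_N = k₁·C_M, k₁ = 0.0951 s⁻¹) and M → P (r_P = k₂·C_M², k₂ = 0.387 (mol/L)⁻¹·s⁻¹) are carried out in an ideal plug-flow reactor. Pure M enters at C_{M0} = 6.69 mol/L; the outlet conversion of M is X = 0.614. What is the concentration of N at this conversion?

0.220 mol/L

C_M = C_{M0}(1−X) = 2.582 mol/L.
Along a PFR/batch, dC_N/dC_M = −r_N/(r_N+r_P) = −k₁/(k₁+k₂·C_M).
Integrating from C_{M0} to C_M: C_N = (0.0951/0.387)·ln[(0.0951+0.387·6.69)/(0.0951+0.387·2.58)] = 0.2457·ln(2.684/1.094) = 0.2204 mol/L.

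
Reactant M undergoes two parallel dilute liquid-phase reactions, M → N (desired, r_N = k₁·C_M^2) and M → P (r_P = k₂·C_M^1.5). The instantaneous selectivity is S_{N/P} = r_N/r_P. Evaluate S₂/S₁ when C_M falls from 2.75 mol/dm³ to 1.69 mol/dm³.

S_{N/P} = (k₁/k₂)·C_M^0.5, so S₂/S₁ = (C_{M,2}/C_{M,1})^0.5.
= (1.69/2.75)^0.5 = (0.6145)^0.5 = 0.784.
Selectivity toward N falls as C_M falls — high-concentration operation is favoured.

0.784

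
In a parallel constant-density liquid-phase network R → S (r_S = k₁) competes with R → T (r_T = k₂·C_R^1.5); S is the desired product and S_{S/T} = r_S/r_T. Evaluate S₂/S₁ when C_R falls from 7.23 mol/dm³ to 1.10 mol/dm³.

S_{S/T} = (k₁/k₂)·C_R^-1.5, so S₂/S₁ = (C_{R,2}/C_{R,1})^-1.5.
= (1.10/7.23)^(-1.5) = (0.1521)^(-1.5) = 16.9.

16.9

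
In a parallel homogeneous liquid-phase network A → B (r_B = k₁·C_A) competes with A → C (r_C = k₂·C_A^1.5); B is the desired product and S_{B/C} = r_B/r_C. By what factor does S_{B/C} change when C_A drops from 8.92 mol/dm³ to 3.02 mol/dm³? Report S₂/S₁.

S_{B/C} = (k₁/k₂)·C_A^-0.5, so S₂/S₁ = (C_{A,2}/C_{A,1})^-0.5.
= (3.02/8.92)^(-0.5) = (0.3386)^(-0.5) = 1.72.
Selectivity toward B rises as C_A falls — low-concentration operation is favoured.

1.72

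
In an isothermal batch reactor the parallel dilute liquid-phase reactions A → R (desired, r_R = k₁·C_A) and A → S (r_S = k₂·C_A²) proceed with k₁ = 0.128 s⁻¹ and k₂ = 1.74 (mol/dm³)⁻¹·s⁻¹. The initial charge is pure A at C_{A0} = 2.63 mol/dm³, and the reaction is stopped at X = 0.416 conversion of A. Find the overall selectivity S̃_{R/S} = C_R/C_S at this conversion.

0.0361

C_A = C_{A0}(1−X) = 1.536 mol/dm³.
Along a PFR/batch, dC_R/dC_A = −r_R/(r_R+r_S) = −k₁/(k₁+k₂·C_A).
Integrating from C_{A0} to C_A: C_R = (0.128/1.74)·ln[(0.128+1.74·2.63)/(0.128+1.74·1.54)] = 0.07356·ln(4.704/2.801) = 0.03815 mol/dm³.
C_S = (C_{A0}−C_A)−C_R = 1.056 mol/dm³; S̃_{R/S} = 0.03815/1.056 = 0.0361.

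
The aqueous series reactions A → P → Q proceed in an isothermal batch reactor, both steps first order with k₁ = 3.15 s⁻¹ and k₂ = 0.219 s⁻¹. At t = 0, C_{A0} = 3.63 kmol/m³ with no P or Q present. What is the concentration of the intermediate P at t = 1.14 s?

Solving the coupled first-order balances gives C_P(t) = [k₁/(k₂−k₁)]·C_{A0}·(e^(−k₁t) − e^(−k₂t)).
e^(−k₁t) = e^(−3.15×1.14) = e^(−3.591) = 0.02757; e^(−k₂t) = e^(−0.2497) = 0.7791.
C_P = 3.15×3.63/(0.219−3.15) × (0.02757−0.7791) = (-3.901)×(-0.7515) = 2.932 kmol/m³.

2.93 kmol/m³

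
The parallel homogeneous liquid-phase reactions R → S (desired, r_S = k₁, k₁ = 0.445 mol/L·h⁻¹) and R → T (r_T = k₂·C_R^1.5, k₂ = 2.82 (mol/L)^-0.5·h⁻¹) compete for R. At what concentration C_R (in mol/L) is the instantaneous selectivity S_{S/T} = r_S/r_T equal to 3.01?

S_{S/T} = (k₁/k₂)·C_R^-1.5 ⇒ C_R = (S·k₂/k₁)^(1/(-1.5)).
= (3.01×2.82/0.445)^(-0.6667) = (19.07)^(-0.6667) = 0.140 mol/L.

0.140 mol/L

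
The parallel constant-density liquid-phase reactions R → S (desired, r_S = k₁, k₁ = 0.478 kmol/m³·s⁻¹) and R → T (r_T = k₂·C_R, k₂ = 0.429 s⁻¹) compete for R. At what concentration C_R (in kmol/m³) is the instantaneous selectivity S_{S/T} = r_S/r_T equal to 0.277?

4.02 kmol/m³

S_{S/T} = (k₁/k₂)·C_R⁻¹ ⇒ C_R = (S·k₂/k₁)^(-1).
= (0.277×0.429/0.478)^(-1) = (0.2486)^(-1) = 4.02 kmol/m³.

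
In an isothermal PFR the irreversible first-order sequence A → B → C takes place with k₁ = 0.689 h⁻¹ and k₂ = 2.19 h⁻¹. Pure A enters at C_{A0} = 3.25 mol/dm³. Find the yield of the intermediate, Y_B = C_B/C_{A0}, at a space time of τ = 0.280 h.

0.130

For first-order series with pure A initially, C_B(τ) = k₁C_{A0}/(k₂−k₁)·(e^(−k₁τ) − e^(−k₂τ)).
e^(−k₁τ) = e^(−0.689×0.280) = e^(−0.1929) = 0.8245; e^(−k₂τ) = e^(−0.6132) = 0.5416.
C_B = 0.689×3.25/(2.19−0.689) × (0.8245−0.5416) = 1.492×0.2829 = 0.4221 mol/dm³.
Y_B = C_B/C_{A0} = 0.4221/3.25 = 0.130.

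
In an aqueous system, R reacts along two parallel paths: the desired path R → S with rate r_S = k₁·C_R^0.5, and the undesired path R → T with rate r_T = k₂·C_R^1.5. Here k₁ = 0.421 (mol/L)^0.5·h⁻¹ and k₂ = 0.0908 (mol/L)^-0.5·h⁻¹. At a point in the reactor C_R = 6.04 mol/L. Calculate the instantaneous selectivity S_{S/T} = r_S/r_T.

0.768

S_{S/T} = r_S/r_T = (k₁·C_R^0.5)/(k₂·C_R^1.5) = (k₁/k₂)·C_R⁻¹.
= (0.421×6.040^0.5) / (0.0908×6.040^1.5) = 1.035/1.348 = 0.768.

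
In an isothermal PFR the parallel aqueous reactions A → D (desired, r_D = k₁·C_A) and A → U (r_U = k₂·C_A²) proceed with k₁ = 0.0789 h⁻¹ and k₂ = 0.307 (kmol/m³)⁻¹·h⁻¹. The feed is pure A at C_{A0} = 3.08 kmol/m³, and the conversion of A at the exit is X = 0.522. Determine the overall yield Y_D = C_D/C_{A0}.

0.0549

C_A = C_{A0}(1−X) = 1.472 kmol/m³.
Along a PFR/batch, dC_D/dC_A = −r_D/(r_D+r_U) = −k₁/(k₁+k₂·C_A).
Integrating from C_{A0} to C_A: C_D = (0.0789/0.307)·ln[(0.0789+0.307·3.08)/(0.0789+0.307·1.47)] = 0.2570·ln(1.024/0.5309) = 0.1690 kmol/m³.
Y_D = C_D/C_{A0} = 0.1690/3.08 = 0.0549.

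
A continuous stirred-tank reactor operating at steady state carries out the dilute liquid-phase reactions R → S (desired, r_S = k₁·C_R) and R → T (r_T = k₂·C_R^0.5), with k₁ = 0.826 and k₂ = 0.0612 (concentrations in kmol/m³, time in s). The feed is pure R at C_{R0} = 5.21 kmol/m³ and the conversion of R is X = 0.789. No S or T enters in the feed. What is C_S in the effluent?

Exit C_R = C_{R0}(1−X) = 5.21×0.211 = 1.099 kmol/m³.
In a CSTR the entire volume is at exit conditions, so r_S = 0.826×1.099 = 0.9080 and r_T = 0.0612×1.099^0.5 = 0.06417.
Fraction of consumed R going to S: r_S/(r_S+r_T) = 0.9340.
C_S = 0.9340·C_{R0}·X = 0.9340×5.21×0.789 = 3.84 kmol/m³.

3.84 kmol/m³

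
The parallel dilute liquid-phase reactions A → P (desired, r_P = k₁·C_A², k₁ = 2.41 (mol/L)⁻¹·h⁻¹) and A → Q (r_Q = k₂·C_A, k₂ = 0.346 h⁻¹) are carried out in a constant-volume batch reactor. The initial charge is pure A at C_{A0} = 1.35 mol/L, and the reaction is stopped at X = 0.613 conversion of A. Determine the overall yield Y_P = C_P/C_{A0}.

C_A = C_{A0}(1−X) = 0.5225 mol/L.
Along a PFR/batch, dC_Q/dC_A = −r_Q/(r_P+r_Q) = −k₂/(k₂+k₁·C_A).
Integrating from C_{A0} to C_A: C_Q = (0.346/2.41)·ln[(0.346+2.41·1.35)/(0.346+2.41·0.522)] = 0.1436·ln(3.600/1.605) = 0.1159 mol/L.
Then C_P = (C_{A0}−C_A) − C_Q = 0.8276 − 0.1159 = 0.7116 mol/L.
Y_P = C_P/C_{A0} = 0.7116/1.35 = 0.527.

0.527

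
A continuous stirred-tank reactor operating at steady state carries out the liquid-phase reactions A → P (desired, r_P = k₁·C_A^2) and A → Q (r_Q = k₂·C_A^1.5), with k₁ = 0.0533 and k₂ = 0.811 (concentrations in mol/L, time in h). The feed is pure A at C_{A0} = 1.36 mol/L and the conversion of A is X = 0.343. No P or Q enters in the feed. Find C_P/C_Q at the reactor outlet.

Exit C_A = C_{A0}(1−X) = 1.36×0.657 = 0.8935 mol/L.
A CSTR operates uniformly at the exit composition, giving r_P = 0.04255 and r_Q = 0.6850 (each k·C_A^n at C_A = 0.8935).
Overall selectivity = C_P/C_Q = r_Pτ/(r_Qτ) = r_P/r_Q = 0.0621.

0.0621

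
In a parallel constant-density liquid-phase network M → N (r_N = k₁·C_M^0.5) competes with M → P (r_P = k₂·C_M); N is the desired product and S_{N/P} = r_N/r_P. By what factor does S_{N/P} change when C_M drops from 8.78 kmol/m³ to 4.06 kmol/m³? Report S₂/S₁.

S_{N/P} = (k₁/k₂)·C_M^-0.5, so S₂/S₁ = (C_{M,2}/C_{M,1})^-0.5.
= (4.06/8.78)^(-0.5) = (0.4624)^(-0.5) = 1.47.

1.47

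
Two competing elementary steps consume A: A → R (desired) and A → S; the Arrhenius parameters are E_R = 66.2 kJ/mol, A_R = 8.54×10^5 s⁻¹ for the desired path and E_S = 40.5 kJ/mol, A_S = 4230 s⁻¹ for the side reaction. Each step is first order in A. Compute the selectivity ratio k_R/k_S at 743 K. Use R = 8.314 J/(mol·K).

k_R/k_S = (A_R/A_S)·exp[−(E_R−E_S)/(RT)] = (A_R/A_S)·exp[(E_S−E_R)/(RT)].
(E_S−E_R)/(RT) = (40.5−66.2)×10³/(8.314×743) = -25700/6177 = -4.160.
k_R/k_S = (8.54×10^5/4230)·exp(-4.160) = 201.9 × 0.01560 = 3.15.
Since E_R > E_S, raising the temperature improves selectivity toward R.

3.15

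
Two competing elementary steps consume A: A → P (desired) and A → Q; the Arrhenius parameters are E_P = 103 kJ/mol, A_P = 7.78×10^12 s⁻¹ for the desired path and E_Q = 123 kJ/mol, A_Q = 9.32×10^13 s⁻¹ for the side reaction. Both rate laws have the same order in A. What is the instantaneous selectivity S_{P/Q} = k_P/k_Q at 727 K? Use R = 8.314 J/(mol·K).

k_P/k_Q = (A_P/A_Q)·exp[−(E_P−E_Q)/(RT)] = (A_P/A_Q)·exp[(E_Q−E_P)/(RT)].
(E_Q−E_P)/(RT) = (123−103)×10³/(8.314×727) = 20000/6044 = 3.309.
k_P/k_Q = (7.78×10^12/9.32×10^13)·exp(3.309) = 0.08348 × 27.36 = 2.28.

2.28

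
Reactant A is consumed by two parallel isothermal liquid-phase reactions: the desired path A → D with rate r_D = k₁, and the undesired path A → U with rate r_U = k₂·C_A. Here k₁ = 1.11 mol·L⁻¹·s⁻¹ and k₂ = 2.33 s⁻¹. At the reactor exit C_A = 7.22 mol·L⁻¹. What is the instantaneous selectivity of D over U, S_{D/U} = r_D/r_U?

S_{D/U} = r_D/r_U = (k₁)/(k₂·C_A) = (k₁/k₂)·C_A⁻¹.
= (1.11) / (2.33×7.220) = 1.110/16.82 = 0.0660.

0.0660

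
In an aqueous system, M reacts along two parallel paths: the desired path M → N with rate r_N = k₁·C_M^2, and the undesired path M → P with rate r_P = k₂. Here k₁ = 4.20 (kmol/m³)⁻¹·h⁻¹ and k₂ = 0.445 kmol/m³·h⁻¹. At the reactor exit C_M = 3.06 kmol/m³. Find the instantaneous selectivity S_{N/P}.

88.4

S_{N/P} = r_N/r_P = (k₁·C_M^2)/(k₂) = (k₁/k₂)·C_M^2.
= (4.20×3.060^2) / (0.445) = 39.33/0.4450 = 88.4.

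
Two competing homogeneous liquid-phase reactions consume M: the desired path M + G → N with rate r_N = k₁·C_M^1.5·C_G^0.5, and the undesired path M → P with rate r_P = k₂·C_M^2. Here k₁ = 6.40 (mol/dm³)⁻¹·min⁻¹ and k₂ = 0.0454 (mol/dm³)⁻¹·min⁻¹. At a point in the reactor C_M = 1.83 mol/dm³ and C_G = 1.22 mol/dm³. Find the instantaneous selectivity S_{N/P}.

S_{N/P} = r_N/r_P = (k₁·C_M^1.5·C_G^0.5)/(k₂·C_M^2) = (k₁/k₂)·C_M^-0.5·C_G^0.5.
= (6.40×1.830^1.5×1.220^0.5) / (0.0454×1.830^2) = 17.50/0.1520 = 115.
The undesired path is higher order in M, so low C_M (CSTR or dilute feed) favours N.

115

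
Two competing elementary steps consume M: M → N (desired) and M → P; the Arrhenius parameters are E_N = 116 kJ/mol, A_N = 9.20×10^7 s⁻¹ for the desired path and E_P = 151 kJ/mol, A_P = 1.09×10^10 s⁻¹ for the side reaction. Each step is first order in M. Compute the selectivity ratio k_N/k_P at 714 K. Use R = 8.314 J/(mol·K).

3.07

With equal orders, S_{N/P} = k_N/k_P = (A_N/A_P)·exp[(E_P−E_N)/(RT)].
(E_P−E_N)/(RT) = (151−116)×10³/(8.314×714) = 35000/5936 = 5.896.
k_N/k_P = (9.20×10^7/1.09×10^10)·exp(5.896) = 0.008440 × 363.6 = 3.07.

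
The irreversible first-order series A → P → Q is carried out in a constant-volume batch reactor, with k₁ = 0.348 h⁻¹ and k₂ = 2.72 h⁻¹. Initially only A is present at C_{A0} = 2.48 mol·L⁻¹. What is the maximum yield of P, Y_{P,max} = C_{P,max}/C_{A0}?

For a first-order series the maximum intermediate yield is C_{P,max}/C_{A0} = (k₁/k₂)^[k₂/(k₂−k₁)].
= (0.348/2.72)^(2.72/(2.72−0.348)) = (0.1279)^(1.147) = 0.09462.

0.0946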